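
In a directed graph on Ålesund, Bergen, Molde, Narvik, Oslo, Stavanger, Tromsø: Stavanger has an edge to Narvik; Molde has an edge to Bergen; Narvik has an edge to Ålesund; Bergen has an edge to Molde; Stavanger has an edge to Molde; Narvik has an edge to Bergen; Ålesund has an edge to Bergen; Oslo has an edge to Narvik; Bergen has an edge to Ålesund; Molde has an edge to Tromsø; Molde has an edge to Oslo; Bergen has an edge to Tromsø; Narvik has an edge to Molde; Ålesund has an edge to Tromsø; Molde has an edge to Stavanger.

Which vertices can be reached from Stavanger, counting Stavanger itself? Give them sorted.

Start at Stavanger.
Its neighbours: Molde, Narvik.
Then their neighbours: Ålesund, Bergen, Oslo, Tromsø.
Every vertex is now reached.

Ålesund, Bergen, Molde, Narvik, Oslo, Stavanger, Tromsø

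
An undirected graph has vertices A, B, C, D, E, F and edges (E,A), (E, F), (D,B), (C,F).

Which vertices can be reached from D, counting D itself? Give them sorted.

Start at D.
Its neighbours: B.
Nothing further is reachable.

B, D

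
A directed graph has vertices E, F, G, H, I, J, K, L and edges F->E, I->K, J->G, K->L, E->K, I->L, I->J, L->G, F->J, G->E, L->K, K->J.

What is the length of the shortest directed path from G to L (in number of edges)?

Distance 0: G.
Distance 1: E.
Distance 2: K.
Distance 3: J, L — contains L.

3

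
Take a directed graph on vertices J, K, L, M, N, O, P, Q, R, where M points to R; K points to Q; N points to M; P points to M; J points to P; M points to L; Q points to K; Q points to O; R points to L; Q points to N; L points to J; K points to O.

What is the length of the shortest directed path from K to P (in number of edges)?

6

Distance 0: K.
Distance 1: O, Q.
Distance 2: N.
Distance 3: M.
Distance 4: L, R.
Distance 5: J.
Distance 6: P — contains P.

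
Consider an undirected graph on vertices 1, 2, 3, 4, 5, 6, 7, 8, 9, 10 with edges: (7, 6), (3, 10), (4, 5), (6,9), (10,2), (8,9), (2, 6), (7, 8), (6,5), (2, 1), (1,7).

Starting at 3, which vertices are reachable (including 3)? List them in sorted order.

1, 2, 3, 4, 5, 6, 7, 8, 9, 10

Start at 3.
Its neighbours: 10.
Then their neighbours: 2.
Then next layer: 1, 6.
Then next layer: 5, 7, 9.
Then next layer: 4, 8.
Every vertex is now reached.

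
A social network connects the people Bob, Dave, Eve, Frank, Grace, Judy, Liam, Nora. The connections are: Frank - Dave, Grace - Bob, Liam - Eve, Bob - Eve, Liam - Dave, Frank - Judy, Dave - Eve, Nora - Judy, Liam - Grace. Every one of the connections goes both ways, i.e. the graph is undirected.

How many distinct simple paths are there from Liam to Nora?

Liam–Dave–Frank–Judy–Nora
Liam–Eve–Dave–Frank–Judy–Nora
Liam–Grace–Bob–Eve–Dave–Frank–Judy–Nora

3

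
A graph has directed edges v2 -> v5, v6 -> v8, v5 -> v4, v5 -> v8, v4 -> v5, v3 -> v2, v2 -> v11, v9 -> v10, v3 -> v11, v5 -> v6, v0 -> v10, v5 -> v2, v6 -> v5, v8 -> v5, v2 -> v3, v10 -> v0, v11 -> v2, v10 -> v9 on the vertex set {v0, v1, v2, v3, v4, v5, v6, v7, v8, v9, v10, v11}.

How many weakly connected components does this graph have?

4

From v0: component {v0, v9, v10}.
From v1: component {v1}.
From v2: component {v2, v3, v4, v5, v6, v8, v11}.
From v7: component {v7}.
That's 4 components.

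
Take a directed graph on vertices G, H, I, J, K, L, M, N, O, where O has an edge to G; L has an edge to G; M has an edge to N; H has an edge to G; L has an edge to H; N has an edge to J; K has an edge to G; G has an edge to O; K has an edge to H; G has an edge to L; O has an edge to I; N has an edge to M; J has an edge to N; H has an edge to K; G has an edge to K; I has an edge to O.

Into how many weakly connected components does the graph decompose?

From G: component {G, H, I, K, L, O}.
From J: component {J, M, N}.
That's 2 components.

2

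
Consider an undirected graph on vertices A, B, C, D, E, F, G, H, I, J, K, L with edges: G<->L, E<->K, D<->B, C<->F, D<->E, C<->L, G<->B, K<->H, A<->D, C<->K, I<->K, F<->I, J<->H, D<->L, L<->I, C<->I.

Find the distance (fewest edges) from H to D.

3

Distance 0: H.
Distance 1: J, K.
Distance 2: C, E, I.
Distance 3: D, F, L — contains D.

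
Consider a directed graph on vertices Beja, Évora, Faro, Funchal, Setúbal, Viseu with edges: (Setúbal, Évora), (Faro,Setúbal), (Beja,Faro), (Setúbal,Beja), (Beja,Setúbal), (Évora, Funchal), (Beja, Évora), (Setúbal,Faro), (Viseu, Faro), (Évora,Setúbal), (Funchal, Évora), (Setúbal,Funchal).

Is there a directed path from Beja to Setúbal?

Explore from Beja.
Distance 1: reach Évora, Faro, Setúbal.
Found Setúbal.

Yes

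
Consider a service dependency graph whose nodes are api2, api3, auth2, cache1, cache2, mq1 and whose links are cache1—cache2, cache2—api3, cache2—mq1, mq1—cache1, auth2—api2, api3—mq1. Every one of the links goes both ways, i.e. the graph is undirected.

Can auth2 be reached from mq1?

Explore from mq1.
Distance 1: reach api3, cache1, cache2.
The search is exhausted without reaching auth2; it lies in a different component.

No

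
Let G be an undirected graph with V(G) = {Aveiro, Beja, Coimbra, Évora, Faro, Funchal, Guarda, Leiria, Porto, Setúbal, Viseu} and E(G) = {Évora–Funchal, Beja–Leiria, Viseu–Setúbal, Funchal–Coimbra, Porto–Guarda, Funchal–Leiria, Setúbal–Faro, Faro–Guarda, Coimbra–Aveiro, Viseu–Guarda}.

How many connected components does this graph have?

2

From Aveiro: component {Aveiro, Beja, Coimbra, Évora, Funchal, Leiria}.
From Faro: component {Faro, Guarda, Porto, Setúbal, Viseu}.
That's 2 components.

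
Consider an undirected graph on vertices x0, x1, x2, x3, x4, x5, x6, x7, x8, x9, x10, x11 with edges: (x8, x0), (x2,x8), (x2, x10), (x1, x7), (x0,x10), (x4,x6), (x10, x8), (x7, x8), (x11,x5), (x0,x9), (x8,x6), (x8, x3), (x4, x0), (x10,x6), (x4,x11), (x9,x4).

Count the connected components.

1

From x0: component {x0, x1, x2, x3, x4, x5, x6, x7, x8, x9, x10, x11}.
That's 1 component.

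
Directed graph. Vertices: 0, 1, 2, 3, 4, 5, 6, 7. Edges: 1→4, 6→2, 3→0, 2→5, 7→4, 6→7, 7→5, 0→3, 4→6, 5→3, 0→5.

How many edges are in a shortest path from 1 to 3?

Distance 0: 1.
Distance 1: 4.
Distance 2: 6.
Distance 3: 2, 7.
Distance 4: 5.
Distance 5: 3 — contains 3.

5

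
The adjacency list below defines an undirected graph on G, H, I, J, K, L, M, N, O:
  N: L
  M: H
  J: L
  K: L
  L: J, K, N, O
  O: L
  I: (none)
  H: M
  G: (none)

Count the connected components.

4

From G: component {G}.
From H: component {H, M}.
From I: component {I}.
From J: component {J, K, L, N, O}.
That's 4 components.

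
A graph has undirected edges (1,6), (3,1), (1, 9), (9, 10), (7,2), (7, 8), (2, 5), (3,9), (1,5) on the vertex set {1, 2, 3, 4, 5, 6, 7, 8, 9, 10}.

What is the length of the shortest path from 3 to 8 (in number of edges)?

5

Distance 0: 3.
Distance 1: 1, 9.
Distance 2: 5, 6, 10.
Distance 3: 2.
Distance 4: 7.
Distance 5: 8 — contains 8.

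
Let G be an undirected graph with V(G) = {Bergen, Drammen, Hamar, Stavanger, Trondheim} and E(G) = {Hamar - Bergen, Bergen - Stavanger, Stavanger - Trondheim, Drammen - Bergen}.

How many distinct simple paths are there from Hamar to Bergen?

1

Hamar–Bergen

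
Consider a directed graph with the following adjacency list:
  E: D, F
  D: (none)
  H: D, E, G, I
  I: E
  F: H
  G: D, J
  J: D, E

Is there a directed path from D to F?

No

D has no outgoing edges, so nothing is reachable from it.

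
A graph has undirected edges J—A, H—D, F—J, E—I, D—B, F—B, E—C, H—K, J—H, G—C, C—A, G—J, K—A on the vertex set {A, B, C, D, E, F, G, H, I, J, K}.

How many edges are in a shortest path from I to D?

6

Distance 0: I.
Distance 1: E.
Distance 2: C.
Distance 3: A, G.
Distance 4: J, K.
Distance 5: F, H.
Distance 6: B, D — contains D.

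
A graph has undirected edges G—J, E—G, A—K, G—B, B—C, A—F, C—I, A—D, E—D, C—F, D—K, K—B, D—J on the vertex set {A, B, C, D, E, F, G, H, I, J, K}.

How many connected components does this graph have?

2

From A: component {A, B, C, D, E, F, G, I, J, K}.
From H: component {H}.
That's 2 components.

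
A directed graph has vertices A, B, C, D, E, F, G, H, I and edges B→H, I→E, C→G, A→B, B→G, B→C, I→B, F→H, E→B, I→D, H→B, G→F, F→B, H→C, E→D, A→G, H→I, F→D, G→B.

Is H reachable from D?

No

D has no outgoing edges, so nothing is reachable from it.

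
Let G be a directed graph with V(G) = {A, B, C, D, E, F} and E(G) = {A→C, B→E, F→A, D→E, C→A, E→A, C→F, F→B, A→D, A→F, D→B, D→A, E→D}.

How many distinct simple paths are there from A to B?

A→C→F→B
A→D→B
A→F→B

3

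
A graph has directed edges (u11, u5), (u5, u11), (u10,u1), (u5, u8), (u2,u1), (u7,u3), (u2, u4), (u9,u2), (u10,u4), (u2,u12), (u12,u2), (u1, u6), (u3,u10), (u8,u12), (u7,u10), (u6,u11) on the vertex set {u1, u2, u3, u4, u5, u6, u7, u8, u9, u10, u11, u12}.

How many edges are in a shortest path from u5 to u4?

4

Distance 0: u5.
Distance 1: u8, u11.
Distance 2: u12.
Distance 3: u2.
Distance 4: u1, u4 — contains u4.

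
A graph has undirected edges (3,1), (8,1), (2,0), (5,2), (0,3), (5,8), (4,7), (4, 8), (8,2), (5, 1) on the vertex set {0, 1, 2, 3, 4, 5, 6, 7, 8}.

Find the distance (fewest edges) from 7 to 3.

Distance 0: 7.
Distance 1: 4.
Distance 2: 8.
Distance 3: 1, 2, 5.
Distance 4: 0, 3 — contains 3.

4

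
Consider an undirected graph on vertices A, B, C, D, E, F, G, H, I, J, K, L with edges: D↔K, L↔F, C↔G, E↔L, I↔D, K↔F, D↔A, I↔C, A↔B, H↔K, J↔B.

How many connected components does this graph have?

1

From A: component {A, B, C, D, E, F, G, H, I, J, K, L}.
That's 1 component.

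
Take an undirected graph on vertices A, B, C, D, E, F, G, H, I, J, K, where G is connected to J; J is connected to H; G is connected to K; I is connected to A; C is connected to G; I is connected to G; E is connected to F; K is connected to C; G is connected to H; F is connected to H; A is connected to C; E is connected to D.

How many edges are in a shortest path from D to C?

Distance 0: D.
Distance 1: E.
Distance 2: F.
Distance 3: H.
Distance 4: G, J.
Distance 5: C, I, K — contains C.

5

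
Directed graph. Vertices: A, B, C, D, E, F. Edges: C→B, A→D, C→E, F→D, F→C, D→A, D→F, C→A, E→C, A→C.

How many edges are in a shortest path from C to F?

3

Distance 0: C.
Distance 1: A, B, E.
Distance 2: D.
Distance 3: F — contains F.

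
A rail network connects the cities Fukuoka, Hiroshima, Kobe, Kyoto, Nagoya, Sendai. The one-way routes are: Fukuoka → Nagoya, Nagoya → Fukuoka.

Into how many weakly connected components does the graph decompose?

5

From Fukuoka: component {Fukuoka, Nagoya}.
From Hiroshima: component {Hiroshima}.
From Kobe: component {Kobe}.
From Kyoto: component {Kyoto}.
From Sendai: component {Sendai}.
That's 5 components.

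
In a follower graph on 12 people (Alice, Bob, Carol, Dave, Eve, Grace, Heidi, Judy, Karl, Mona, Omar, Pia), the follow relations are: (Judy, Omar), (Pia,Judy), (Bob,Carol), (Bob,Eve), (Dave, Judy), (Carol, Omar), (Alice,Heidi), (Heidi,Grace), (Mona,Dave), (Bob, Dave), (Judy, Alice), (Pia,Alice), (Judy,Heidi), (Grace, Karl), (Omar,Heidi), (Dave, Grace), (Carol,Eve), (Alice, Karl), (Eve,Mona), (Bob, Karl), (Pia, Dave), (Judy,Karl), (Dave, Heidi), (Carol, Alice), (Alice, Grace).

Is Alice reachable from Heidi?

No

Explore from Heidi.
Distance 1: reach Grace.
Distance 2: reach Karl.
The search from Heidi is exhausted; no directed path reaches Alice.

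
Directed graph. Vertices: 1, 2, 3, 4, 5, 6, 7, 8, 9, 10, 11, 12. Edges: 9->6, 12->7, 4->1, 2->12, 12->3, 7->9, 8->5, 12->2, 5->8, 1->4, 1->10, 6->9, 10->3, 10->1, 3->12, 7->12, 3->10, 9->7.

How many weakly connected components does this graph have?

From 1: component {1, 2, 3, 4, 6, 7, 9, 10, 12}.
From 5: component {5, 8}.
From 11: component {11}.
That's 3 components.

3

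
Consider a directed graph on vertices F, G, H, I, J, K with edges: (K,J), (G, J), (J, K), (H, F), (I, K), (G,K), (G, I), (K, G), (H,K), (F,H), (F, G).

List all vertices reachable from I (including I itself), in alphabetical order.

Start at I.
Its neighbours: K.
Then their neighbours: G, J.
Nothing further is reachable.

G, I, J, K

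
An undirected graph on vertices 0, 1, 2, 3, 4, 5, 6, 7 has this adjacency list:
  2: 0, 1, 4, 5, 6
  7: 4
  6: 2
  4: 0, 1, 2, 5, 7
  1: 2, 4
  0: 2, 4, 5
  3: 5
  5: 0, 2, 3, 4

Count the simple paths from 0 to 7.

7

0–2–1–4–7
0–2–4–7
0–2–5–4–7
0–4–7
0–5–2–1–4–7
0–5–2–4–7
0–5–4–7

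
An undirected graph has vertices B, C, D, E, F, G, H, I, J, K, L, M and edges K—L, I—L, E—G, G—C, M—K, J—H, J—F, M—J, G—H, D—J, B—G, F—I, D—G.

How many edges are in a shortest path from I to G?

Distance 0: I.
Distance 1: F, L.
Distance 2: J, K.
Distance 3: D, H, M.
Distance 4: G — contains G.

4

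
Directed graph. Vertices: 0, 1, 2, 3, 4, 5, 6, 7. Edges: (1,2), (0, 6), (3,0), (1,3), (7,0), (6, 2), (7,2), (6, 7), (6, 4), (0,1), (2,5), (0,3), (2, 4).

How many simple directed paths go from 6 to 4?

4

6→2→4
6→4
6→7→0→1→2→4
6→7→2→4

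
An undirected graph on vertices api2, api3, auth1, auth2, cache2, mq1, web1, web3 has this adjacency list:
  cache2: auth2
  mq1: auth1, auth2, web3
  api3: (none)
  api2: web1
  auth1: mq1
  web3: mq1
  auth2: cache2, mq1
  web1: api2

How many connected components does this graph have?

3

From api2: component {api2, web1}.
From api3: component {api3}.
From auth1: component {auth1, auth2, cache2, mq1, web3}.
That's 3 components.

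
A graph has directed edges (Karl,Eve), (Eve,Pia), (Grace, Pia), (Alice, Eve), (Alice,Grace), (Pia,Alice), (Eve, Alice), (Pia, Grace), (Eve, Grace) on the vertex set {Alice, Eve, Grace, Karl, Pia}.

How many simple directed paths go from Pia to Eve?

1

Pia→Alice→Eve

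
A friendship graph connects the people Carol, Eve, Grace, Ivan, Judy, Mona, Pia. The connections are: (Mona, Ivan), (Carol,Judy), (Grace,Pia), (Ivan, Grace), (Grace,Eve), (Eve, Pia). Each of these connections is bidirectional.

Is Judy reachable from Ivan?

No

Explore from Ivan.
Distance 1: reach Grace, Mona.
Distance 2: reach Eve, Pia.
The search is exhausted without reaching Judy; it lies in a different component.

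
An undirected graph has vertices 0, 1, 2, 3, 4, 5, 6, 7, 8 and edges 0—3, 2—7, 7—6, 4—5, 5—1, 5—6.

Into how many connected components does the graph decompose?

From 0: component {0, 3}.
From 1: component {1, 2, 4, 5, 6, 7}.
From 8: component {8}.
That's 3 components.

3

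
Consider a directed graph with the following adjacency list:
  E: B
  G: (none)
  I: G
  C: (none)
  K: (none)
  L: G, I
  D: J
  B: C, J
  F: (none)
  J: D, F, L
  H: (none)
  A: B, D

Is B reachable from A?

Explore from A.
Distance 1: reach B, D.
Found B.

Yes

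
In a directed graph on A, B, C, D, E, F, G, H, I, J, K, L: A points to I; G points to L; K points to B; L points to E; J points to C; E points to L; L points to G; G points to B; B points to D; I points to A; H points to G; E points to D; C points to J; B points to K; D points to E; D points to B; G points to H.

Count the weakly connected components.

4

From A: component {A, I}.
From B: component {B, D, E, G, H, K, L}.
From C: component {C, J}.
From F: component {F}.
That's 4 components.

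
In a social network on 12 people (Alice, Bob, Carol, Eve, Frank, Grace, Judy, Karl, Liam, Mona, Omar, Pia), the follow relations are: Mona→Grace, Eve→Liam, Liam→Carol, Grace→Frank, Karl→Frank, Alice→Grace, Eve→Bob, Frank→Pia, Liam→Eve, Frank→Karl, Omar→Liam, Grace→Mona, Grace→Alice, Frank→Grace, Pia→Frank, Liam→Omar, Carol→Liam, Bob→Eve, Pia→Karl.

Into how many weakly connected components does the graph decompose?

3

From Alice: component {Alice, Frank, Grace, Karl, Mona, Pia}.
From Bob: component {Bob, Carol, Eve, Liam, Omar}.
From Judy: component {Judy}.
That's 3 components.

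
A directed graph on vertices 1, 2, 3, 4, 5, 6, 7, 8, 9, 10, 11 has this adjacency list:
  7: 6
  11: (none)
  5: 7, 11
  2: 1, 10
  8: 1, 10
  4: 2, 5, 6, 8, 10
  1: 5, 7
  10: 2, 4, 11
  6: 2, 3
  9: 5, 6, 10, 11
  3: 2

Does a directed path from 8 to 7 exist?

Explore from 8.
Distance 1: reach 1, 10.
Distance 2: reach 2, 4, 5, 7, 11.
Found 7.

Yes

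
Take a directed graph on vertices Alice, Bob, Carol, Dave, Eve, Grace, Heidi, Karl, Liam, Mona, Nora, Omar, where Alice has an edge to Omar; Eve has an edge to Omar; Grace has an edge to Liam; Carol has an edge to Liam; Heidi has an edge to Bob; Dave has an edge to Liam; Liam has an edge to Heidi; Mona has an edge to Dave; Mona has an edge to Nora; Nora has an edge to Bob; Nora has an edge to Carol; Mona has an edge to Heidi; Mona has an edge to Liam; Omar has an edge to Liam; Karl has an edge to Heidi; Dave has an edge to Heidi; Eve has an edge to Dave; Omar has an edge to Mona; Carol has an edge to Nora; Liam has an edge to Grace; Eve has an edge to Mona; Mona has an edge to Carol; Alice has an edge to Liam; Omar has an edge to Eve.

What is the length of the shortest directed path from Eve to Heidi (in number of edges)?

Distance 0: Eve.
Distance 1: Dave, Mona, Omar.
Distance 2: Carol, Heidi, Liam, Nora — contains Heidi.

2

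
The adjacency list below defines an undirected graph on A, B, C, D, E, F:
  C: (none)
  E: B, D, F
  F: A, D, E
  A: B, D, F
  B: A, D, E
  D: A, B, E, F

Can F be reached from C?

C has no edges, so nothing is reachable from it.

No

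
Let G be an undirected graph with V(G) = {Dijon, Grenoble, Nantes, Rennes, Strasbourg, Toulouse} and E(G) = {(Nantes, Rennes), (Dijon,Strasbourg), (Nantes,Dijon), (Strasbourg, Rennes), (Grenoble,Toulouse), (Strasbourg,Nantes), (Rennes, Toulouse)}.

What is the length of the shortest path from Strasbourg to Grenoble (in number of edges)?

3

Distance 0: Strasbourg.
Distance 1: Dijon, Nantes, Rennes.
Distance 2: Toulouse.
Distance 3: Grenoble — contains Grenoble.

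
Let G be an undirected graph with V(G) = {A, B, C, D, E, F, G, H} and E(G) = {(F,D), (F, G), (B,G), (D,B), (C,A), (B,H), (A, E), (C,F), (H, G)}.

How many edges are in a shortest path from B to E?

Distance 0: B.
Distance 1: D, G, H.
Distance 2: F.
Distance 3: C.
Distance 4: A.
Distance 5: E — contains E.

5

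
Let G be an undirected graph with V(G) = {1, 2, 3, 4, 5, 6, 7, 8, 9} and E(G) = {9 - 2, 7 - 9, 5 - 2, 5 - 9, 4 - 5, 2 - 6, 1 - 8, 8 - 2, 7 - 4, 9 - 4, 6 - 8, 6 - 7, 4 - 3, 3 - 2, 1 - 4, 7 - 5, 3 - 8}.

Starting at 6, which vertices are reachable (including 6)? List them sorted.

1, 2, 3, 4, 5, 6, 7, 8, 9

Start at 6.
Its neighbours: 2, 7, 8.
Then their neighbours: 1, 3, 4, 5, 9.
Every vertex is now reached.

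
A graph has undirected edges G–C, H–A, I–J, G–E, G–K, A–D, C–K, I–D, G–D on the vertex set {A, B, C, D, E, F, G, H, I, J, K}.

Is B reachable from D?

No

Explore from D.
Distance 1: reach A, G, I.
Distance 2: reach C, E, H, J, K.
The search is exhausted without reaching B; it lies in a different component.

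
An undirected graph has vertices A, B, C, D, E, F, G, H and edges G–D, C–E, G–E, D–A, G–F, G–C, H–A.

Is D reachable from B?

B has no edges, so nothing is reachable from it.

No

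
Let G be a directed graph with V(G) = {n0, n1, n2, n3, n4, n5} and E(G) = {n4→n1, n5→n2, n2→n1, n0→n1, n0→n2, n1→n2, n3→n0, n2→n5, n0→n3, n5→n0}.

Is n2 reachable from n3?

Explore from n3.
Distance 1: reach n0.
Distance 2: reach n1, n2.
Found n2.

Yes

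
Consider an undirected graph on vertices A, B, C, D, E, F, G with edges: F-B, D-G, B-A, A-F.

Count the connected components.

From A: component {A, B, F}.
From C: component {C}.
From D: component {D, G}.
From E: component {E}.
That's 4 components.

4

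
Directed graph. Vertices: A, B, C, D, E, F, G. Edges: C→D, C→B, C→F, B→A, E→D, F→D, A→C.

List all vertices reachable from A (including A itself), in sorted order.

Start at A.
Its neighbours: C.
Then their neighbours: B, D, F.
Nothing further is reachable.

A, B, C, D, F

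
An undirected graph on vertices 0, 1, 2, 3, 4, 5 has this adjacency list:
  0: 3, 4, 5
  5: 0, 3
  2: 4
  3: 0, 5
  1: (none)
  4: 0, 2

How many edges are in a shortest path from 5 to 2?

3

Distance 0: 5.
Distance 1: 0, 3.
Distance 2: 4.
Distance 3: 2 — contains 2.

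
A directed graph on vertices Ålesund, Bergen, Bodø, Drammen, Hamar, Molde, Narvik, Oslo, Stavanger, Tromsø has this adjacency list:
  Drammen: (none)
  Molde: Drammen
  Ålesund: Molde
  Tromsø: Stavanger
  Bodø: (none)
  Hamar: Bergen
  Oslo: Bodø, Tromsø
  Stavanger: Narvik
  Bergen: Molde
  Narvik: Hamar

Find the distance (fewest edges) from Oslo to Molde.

6

Distance 0: Oslo.
Distance 1: Bodø, Tromsø.
Distance 2: Stavanger.
Distance 3: Narvik.
Distance 4: Hamar.
Distance 5: Bergen.
Distance 6: Molde — contains Molde.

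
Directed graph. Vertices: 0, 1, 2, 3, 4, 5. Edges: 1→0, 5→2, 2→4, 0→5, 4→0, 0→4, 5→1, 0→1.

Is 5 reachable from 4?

Explore from 4.
Distance 1: reach 0.
Distance 2: reach 1, 5.
Found 5.

Yes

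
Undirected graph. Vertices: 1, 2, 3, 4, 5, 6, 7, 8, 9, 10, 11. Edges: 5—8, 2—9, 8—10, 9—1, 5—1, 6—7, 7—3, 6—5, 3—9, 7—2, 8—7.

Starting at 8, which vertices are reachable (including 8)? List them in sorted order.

Start at 8.
Its neighbours: 5, 7, 10.
Then their neighbours: 1, 2, 3, 6.
Then next layer: 9.
Nothing further is reachable.

1, 2, 3, 5, 6, 7, 8, 9, 10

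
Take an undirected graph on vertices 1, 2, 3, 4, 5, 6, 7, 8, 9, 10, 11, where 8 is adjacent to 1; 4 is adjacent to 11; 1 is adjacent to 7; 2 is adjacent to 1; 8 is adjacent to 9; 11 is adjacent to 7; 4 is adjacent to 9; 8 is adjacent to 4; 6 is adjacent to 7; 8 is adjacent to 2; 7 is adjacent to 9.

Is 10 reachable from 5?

5 has no edges, so nothing is reachable from it.

No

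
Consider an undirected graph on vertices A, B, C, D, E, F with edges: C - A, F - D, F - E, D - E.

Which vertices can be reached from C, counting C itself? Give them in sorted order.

A, C

Start at C.
Its neighbours: A.
Nothing further is reachable.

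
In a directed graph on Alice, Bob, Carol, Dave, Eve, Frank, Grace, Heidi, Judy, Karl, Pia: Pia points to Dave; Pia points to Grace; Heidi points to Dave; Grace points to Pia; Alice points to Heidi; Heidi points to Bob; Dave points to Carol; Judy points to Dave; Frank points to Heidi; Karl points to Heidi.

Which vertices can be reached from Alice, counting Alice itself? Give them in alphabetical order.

Start at Alice.
Its neighbours: Heidi.
Then their neighbours: Bob, Dave.
Then next layer: Carol.
Nothing further is reachable.

Alice, Bob, Carol, Dave, Heidi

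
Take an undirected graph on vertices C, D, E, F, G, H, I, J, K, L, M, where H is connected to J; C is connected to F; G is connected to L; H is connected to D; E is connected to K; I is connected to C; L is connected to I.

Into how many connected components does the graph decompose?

From C: component {C, F, G, I, L}.
From D: component {D, H, J}.
From E: component {E, K}.
From M: component {M}.
That's 4 components.

4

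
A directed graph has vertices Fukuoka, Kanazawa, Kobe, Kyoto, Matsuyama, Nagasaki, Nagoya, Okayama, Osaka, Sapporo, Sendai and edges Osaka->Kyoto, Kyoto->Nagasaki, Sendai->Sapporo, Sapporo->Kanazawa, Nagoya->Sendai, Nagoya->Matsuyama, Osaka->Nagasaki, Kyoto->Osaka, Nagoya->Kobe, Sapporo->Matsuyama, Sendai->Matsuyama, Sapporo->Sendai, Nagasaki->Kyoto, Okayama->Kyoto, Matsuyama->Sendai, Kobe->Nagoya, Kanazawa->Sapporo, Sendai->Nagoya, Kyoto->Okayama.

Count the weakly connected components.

3

From Fukuoka: component {Fukuoka}.
From Kanazawa: component {Kanazawa, Kobe, Matsuyama, Nagoya, Sapporo, Sendai}.
From Kyoto: component {Kyoto, Nagasaki, Okayama, Osaka}.
That's 3 components.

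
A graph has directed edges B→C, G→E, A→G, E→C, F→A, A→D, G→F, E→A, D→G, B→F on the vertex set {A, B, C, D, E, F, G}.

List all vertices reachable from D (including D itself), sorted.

Start at D.
Its neighbours: G.
Then their neighbours: E, F.
Then next layer: A, C.
Nothing further is reachable.

A, C, D, E, F, G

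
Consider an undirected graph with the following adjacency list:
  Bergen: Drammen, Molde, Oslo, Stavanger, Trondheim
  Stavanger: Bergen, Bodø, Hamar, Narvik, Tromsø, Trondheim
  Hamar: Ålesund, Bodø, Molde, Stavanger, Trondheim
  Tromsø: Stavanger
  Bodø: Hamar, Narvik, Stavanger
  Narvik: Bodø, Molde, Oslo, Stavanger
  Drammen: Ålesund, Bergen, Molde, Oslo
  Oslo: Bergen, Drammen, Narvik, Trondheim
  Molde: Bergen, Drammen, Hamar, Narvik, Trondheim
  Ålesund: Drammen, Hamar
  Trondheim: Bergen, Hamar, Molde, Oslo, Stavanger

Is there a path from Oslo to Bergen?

Explore from Oslo.
Distance 1: reach Bergen, Drammen, Narvik, Trondheim.
Found Bergen.

Yes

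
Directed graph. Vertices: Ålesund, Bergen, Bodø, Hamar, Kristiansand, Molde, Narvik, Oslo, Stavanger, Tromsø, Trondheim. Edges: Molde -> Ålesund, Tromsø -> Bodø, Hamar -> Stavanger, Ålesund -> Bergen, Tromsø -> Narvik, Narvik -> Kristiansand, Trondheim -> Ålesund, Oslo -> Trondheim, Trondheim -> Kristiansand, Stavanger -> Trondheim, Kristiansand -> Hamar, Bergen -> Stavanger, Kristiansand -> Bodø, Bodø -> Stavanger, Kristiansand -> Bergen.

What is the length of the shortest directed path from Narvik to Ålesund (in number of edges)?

Distance 0: Narvik.
Distance 1: Kristiansand.
Distance 2: Bergen, Bodø, Hamar.
Distance 3: Stavanger.
Distance 4: Trondheim.
Distance 5: Ålesund — contains Ålesund.

5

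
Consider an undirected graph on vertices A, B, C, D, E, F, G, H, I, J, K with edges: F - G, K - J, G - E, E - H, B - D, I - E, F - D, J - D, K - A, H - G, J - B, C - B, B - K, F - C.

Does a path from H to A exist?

Explore from H.
Distance 1: reach E, G.
Distance 2: reach F, I.
Distance 3: reach C, D.
Distance 4: reach B, J.
Distance 5: reach K.
Distance 6: reach A.
Found A.

Yes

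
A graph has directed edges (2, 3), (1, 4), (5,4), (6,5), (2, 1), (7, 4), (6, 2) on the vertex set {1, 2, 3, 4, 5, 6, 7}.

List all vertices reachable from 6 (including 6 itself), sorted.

1, 2, 3, 4, 5, 6

Start at 6.
Its neighbours: 2, 5.
Then their neighbours: 1, 3, 4.
Nothing further is reachable.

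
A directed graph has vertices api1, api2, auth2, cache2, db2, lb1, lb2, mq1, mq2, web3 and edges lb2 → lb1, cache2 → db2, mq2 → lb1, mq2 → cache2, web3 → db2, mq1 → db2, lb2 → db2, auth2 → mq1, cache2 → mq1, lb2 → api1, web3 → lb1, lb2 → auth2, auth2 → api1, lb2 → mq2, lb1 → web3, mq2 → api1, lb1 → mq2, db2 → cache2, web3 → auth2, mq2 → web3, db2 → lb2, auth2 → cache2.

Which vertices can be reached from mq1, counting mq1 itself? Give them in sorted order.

api1, auth2, cache2, db2, lb1, lb2, mq1, mq2, web3

Start at mq1.
Its neighbours: db2.
Then their neighbours: cache2, lb2.
Then next layer: api1, auth2, lb1, mq2.
Then next layer: web3.
Nothing further is reachable.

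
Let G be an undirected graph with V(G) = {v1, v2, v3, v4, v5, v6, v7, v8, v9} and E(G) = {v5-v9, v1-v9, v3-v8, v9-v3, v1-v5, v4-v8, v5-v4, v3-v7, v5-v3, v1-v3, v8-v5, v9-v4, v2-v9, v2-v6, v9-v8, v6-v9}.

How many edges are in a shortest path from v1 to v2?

2

Distance 0: v1.
Distance 1: v3, v5, v9.
Distance 2: v2, v4, v6, v7, v8 — contains v2.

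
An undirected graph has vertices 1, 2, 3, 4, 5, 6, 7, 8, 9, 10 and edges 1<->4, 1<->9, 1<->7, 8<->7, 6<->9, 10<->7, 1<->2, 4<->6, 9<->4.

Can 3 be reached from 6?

No

Explore from 6.
Distance 1: reach 4, 9.
Distance 2: reach 1.
Distance 3: reach 2, 7.
Distance 4: reach 8, 10.
The search is exhausted without reaching 3; it lies in a different component.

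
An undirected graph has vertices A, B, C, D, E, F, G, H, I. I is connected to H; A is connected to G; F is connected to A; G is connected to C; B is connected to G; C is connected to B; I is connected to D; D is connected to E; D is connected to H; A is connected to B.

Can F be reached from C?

Yes

Explore from C.
Distance 1: reach B, G.
Distance 2: reach A.
Distance 3: reach F.
Found F.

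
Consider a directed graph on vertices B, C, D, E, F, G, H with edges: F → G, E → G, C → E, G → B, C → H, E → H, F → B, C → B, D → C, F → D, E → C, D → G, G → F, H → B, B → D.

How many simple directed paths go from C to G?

4

C→B→D→G
C→E→G
C→E→H→B→D→G
C→H→B→D→G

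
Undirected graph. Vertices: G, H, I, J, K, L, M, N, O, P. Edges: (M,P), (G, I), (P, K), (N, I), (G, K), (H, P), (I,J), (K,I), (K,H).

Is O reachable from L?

No

L has no edges, so nothing is reachable from it.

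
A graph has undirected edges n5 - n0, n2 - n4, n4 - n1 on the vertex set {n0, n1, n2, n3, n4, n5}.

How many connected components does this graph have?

3

From n0: component {n0, n5}.
From n1: component {n1, n2, n4}.
From n3: component {n3}.
That's 3 components.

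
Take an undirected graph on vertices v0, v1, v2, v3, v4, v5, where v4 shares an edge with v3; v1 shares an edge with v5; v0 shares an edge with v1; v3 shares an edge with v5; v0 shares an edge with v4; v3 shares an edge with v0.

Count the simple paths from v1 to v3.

v1–v0–v3
v1–v0–v4–v3
v1–v5–v3

3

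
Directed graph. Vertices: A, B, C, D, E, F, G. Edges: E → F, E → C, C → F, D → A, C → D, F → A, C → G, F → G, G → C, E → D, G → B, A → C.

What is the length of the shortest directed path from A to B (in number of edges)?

Distance 0: A.
Distance 1: C.
Distance 2: D, F, G.
Distance 3: B — contains B.

3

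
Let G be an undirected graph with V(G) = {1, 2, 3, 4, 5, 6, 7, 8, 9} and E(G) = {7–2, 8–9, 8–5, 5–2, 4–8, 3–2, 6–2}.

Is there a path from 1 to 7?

1 has no edges, so nothing is reachable from it.

No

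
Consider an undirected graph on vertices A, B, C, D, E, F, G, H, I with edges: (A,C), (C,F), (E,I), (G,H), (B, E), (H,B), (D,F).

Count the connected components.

2

From A: component {A, C, D, F}.
From B: component {B, E, G, H, I}.
That's 2 components.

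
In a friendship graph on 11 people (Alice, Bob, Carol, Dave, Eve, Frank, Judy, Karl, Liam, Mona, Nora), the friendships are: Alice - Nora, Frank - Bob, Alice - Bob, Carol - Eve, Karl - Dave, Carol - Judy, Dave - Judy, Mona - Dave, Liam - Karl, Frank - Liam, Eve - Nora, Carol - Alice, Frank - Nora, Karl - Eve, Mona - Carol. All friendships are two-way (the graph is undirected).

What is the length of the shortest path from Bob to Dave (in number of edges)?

Distance 0: Bob.
Distance 1: Alice, Frank.
Distance 2: Carol, Liam, Nora.
Distance 3: Eve, Judy, Karl, Mona.
Distance 4: Dave — contains Dave.

4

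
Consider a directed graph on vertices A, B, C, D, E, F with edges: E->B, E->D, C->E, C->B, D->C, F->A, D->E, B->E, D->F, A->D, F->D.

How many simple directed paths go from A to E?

3

A→D→C→B→E
A→D→C→E
A→D→E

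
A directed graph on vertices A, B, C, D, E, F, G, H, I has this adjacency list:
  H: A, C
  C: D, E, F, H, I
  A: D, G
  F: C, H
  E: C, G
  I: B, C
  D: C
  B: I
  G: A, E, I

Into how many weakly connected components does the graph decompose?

1

From A: component {A, B, C, D, E, F, G, H, I}.
That's 1 component.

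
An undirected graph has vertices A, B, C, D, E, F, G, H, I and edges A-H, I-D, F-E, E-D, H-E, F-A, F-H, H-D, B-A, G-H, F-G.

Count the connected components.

2

From A: component {A, B, D, E, F, G, H, I}.
From C: component {C}.
That's 2 components.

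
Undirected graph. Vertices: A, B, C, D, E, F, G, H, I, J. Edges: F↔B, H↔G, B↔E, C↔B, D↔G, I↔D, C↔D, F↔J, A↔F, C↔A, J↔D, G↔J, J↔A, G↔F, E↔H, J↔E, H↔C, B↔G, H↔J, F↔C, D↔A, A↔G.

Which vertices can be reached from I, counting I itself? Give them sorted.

Start at I.
Its neighbours: D.
Then their neighbours: A, C, G, J.
Then next layer: B, E, F, H.
Every vertex is now reached.

A, B, C, D, E, F, G, H, I, J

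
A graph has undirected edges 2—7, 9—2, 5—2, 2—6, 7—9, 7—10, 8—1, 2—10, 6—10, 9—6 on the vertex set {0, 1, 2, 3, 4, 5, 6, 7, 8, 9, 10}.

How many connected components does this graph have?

From 0: component {0}.
From 1: component {1, 8}.
From 2: component {2, 5, 6, 7, 9, 10}.
From 3: component {3}.
From 4: component {4}.
That's 5 components.

5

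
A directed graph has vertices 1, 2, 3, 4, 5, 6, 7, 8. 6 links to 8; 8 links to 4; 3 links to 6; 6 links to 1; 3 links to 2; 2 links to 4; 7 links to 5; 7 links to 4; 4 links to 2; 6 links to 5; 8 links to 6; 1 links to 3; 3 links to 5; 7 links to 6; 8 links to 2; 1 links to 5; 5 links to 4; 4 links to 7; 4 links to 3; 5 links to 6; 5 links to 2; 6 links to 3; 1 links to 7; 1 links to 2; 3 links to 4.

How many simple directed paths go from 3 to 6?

3→2→4→7→5→6
3→2→4→7→6
3→4→7→5→6
3→4→7→6
3→5→2→4→7→6
3→5→4→7→6
3→5→6
3→6

8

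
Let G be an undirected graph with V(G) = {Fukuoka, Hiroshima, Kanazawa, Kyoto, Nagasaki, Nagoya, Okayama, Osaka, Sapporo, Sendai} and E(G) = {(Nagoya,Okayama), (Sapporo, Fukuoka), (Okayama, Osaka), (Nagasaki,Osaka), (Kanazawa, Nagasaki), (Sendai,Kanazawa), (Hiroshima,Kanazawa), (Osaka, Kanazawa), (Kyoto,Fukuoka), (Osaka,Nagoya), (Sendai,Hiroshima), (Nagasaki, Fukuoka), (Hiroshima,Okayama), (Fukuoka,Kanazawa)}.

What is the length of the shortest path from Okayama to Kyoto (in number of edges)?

Distance 0: Okayama.
Distance 1: Hiroshima, Nagoya, Osaka.
Distance 2: Kanazawa, Nagasaki, Sendai.
Distance 3: Fukuoka.
Distance 4: Kyoto, Sapporo — contains Kyoto.

4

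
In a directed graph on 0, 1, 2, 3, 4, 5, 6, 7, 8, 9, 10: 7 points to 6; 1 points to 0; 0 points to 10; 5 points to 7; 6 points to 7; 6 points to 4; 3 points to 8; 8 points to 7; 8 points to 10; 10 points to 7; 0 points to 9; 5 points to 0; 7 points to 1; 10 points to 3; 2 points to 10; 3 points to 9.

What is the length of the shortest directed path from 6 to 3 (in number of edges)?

5

Distance 0: 6.
Distance 1: 4, 7.
Distance 2: 1.
Distance 3: 0.
Distance 4: 9, 10.
Distance 5: 3 — contains 3.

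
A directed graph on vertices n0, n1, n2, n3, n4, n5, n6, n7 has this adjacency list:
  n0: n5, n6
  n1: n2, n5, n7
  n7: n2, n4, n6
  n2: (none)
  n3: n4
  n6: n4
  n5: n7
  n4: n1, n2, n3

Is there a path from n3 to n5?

Explore from n3.
Distance 1: reach n4.
Distance 2: reach n1, n2.
Distance 3: reach n5, n7.
Found n5.

Yes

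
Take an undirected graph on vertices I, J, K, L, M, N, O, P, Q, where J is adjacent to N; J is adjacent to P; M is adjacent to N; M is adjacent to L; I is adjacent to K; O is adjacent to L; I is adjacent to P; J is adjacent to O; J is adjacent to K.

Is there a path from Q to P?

No

Q has no edges, so nothing is reachable from it.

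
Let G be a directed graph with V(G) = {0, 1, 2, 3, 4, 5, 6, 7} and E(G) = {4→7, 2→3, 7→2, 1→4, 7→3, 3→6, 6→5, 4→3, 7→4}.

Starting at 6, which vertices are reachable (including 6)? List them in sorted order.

Start at 6.
Its neighbours: 5.
Nothing further is reachable.

5, 6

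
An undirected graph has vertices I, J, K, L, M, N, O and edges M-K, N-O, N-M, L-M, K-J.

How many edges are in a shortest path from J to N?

3

Distance 0: J.
Distance 1: K.
Distance 2: M.
Distance 3: L, N — contains N.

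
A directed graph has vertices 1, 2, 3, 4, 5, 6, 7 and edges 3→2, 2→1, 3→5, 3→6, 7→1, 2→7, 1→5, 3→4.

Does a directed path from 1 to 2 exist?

No

Explore from 1.
Distance 1: reach 5.
The search from 1 is exhausted; no directed path reaches 2.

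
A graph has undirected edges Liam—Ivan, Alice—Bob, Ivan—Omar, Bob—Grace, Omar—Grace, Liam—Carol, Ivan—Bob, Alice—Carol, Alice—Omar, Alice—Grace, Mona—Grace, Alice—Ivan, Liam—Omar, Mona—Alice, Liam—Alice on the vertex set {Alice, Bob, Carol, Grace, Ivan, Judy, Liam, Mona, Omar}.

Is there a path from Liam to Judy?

No

Explore from Liam.
Distance 1: reach Alice, Carol, Ivan, Omar.
Distance 2: reach Bob, Grace, Mona.
The search is exhausted without reaching Judy; it lies in a different component.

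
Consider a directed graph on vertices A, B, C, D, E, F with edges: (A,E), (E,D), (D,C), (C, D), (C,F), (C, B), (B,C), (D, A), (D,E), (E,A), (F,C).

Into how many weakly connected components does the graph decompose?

From A: component {A, B, C, D, E, F}.
That's 1 component.

1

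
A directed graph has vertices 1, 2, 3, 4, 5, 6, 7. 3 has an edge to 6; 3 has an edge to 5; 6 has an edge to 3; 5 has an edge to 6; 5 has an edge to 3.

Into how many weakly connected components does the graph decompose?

5

From 1: component {1}.
From 2: component {2}.
From 3: component {3, 5, 6}.
From 4: component {4}.
From 7: component {7}.
That's 5 components.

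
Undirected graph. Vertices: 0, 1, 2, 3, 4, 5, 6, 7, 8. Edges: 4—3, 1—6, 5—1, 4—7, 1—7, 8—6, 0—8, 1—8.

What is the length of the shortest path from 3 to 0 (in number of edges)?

5

Distance 0: 3.
Distance 1: 4.
Distance 2: 7.
Distance 3: 1.
Distance 4: 5, 6, 8.
Distance 5: 0 — contains 0.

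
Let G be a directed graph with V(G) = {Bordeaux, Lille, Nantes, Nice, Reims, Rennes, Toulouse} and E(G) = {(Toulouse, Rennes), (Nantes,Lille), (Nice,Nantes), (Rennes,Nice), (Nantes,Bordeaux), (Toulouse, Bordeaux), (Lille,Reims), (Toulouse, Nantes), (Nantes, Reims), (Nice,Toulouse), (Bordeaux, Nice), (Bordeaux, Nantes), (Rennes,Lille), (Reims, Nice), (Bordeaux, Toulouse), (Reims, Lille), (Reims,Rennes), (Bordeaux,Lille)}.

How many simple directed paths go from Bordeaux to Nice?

13

Bordeaux→Lille→Reims→Nice
Bordeaux→Lille→Reims→Rennes→Nice
Bordeaux→Nantes→Lille→Reims→Nice
Bordeaux→Nantes→Lille→Reims→Rennes→Nice
Bordeaux→Nantes→Reims→Nice
Bordeaux→Nantes→Reims→Rennes→Nice
Bordeaux→Nice
Bordeaux→Toulouse→Nantes→Lille→Reims→Nice
Bordeaux→Toulouse→Nantes→Lille→Reims→Rennes→Nice
Bordeaux→Toulouse→Nantes→Reims→Nice
Bordeaux→Toulouse→Nantes→Reims→Rennes→Nice
Bordeaux→Toulouse→Rennes→Lille→Reims→Nice
Bordeaux→Toulouse→Rennes→Nice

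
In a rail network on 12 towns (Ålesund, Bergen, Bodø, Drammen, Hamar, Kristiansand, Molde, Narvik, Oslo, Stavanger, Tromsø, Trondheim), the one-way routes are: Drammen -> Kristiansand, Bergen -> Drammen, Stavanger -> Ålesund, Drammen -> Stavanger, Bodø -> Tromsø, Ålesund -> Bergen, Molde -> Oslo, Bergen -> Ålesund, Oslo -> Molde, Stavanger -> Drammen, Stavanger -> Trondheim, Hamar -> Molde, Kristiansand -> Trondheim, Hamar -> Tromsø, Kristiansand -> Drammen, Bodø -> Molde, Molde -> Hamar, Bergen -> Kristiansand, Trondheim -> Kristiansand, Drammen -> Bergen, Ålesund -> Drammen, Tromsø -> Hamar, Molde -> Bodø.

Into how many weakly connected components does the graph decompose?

From Ålesund: component {Ålesund, Bergen, Drammen, Kristiansand, Stavanger, Trondheim}.
From Bodø: component {Bodø, Hamar, Molde, Oslo, Tromsø}.
From Narvik: component {Narvik}.
That's 3 components.

3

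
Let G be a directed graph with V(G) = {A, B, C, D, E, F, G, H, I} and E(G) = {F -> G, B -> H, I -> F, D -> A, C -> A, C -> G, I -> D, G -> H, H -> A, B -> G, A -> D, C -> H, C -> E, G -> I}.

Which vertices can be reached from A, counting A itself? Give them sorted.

Start at A.
Its neighbours: D.
Nothing further is reachable.

A, D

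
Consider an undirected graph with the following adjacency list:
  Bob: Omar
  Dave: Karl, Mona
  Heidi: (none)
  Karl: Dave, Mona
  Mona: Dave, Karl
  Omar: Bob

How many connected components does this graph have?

From Bob: component {Bob, Omar}.
From Dave: component {Dave, Karl, Mona}.
From Heidi: component {Heidi}.
That's 3 components.

3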